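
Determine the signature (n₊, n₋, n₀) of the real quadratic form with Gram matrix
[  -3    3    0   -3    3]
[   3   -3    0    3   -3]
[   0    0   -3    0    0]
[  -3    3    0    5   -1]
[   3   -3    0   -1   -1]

step 0: pivot -3 → sign −
step 1: pivot -3 → sign −
step 2: pivot 8 → sign +
step 3: row/col 3 already zero → sign 0
step 4: row/col 4 already zero → sign 0
signature = (1, 2, 2)

Answer: (1, 2, 2)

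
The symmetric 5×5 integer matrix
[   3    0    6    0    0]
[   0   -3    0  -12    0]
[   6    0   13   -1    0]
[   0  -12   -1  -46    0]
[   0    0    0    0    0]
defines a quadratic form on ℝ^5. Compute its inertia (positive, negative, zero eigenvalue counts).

Answer: (3, 1, 1)

Derivation:
step 0: pivot 3 → sign +
step 1: pivot -3 → sign −
step 2: pivot 1 → sign +
step 3: pivot 1 → sign +
step 4: row/col 4 already zero → sign 0
signature = (3, 1, 1)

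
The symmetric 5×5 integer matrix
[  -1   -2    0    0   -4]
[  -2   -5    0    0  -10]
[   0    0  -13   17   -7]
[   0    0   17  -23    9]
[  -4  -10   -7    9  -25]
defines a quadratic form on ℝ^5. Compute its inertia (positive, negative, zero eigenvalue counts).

step 0: pivot -1 → sign −
step 1: pivot -1 → sign −
step 2: pivot -13 → sign −
step 3: pivot -10/13 → sign −
step 4: pivot -6/5 → sign −
signature = (0, 5, 0)

Answer: (0, 5, 0)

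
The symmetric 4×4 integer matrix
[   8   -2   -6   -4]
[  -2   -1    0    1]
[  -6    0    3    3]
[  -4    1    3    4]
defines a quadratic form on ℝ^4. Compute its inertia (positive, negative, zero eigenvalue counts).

step 0: pivot 8 → sign +
step 1: pivot -3/2 → sign −
step 2: pivot 2 → sign +
step 3: row/col 3 already zero → sign 0
signature = (2, 1, 1)

Answer: (2, 1, 1)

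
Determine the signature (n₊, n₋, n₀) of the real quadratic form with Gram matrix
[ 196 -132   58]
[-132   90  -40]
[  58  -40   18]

Answer: (3, 0, 0)

Derivation:
step 0: pivot 196 → sign +
step 1: pivot 54/49 → sign +
step 2: pivot 1/27 → sign +
signature = (3, 0, 0)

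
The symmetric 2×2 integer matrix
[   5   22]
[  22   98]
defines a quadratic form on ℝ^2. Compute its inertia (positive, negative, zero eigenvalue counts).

Answer: (2, 0, 0)

Derivation:
step 0: pivot 5 → sign +
step 1: pivot 6/5 → sign +
signature = (2, 0, 0)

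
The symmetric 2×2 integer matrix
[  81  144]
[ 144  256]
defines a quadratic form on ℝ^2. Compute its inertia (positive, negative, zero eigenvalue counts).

Answer: (1, 0, 1)

Derivation:
step 0: pivot 81 → sign +
step 1: row/col 1 already zero → sign 0
signature = (1, 0, 1)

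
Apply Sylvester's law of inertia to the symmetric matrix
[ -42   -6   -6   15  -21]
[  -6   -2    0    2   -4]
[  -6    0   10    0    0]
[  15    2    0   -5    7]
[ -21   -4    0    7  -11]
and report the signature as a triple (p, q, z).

Answer: (1, 3, 1)

Derivation:
step 0: pivot -42 → sign −
step 1: pivot -8/7 → sign −
step 2: pivot 23/2 → sign +
step 3: pivot -3/46 → sign −
step 4: row/col 4 already zero → sign 0
signature = (1, 3, 1)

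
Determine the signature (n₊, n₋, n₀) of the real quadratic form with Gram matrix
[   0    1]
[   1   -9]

step 0: pivot -9 → sign −
step 1: pivot 1/9 → sign +
signature = (1, 1, 0)

Answer: (1, 1, 0)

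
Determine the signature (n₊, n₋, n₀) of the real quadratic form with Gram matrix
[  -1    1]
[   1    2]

Answer: (1, 1, 0)

Derivation:
step 0: pivot -1 → sign −
step 1: pivot 3 → sign +
signature = (1, 1, 0)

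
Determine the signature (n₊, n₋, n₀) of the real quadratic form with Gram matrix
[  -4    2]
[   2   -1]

step 0: pivot -4 → sign −
step 1: row/col 1 already zero → sign 0
signature = (0, 1, 1)

Answer: (0, 1, 1)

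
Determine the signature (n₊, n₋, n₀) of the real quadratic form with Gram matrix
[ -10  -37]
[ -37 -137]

Answer: (0, 2, 0)

Derivation:
step 0: pivot -10 → sign −
step 1: pivot -1/10 → sign −
signature = (0, 2, 0)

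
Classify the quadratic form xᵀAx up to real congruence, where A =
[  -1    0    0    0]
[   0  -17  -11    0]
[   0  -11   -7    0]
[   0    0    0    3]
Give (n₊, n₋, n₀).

step 0: pivot -1 → sign −
step 1: pivot -17 → sign −
step 2: pivot 2/17 → sign +
step 3: pivot 3 → sign +
signature = (2, 2, 0)

Answer: (2, 2, 0)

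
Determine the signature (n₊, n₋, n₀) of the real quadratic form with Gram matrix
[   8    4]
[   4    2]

step 0: pivot 8 → sign +
step 1: row/col 1 already zero → sign 0
signature = (1, 0, 1)

Answer: (1, 0, 1)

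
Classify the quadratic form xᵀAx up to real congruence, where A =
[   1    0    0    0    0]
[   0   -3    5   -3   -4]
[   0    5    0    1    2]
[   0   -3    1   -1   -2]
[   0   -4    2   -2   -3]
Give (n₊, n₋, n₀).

step 0: pivot 1 → sign +
step 1: pivot -3 → sign −
step 2: pivot 25/3 → sign +
step 3: pivot 2/25 → sign +
step 4: pivot -1 → sign −
signature = (3, 2, 0)

Answer: (3, 2, 0)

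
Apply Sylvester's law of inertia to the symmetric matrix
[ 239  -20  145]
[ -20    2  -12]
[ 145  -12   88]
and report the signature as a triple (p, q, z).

Answer: (2, 1, 0)

Derivation:
step 0: pivot 239 → sign +
step 1: pivot 78/239 → sign +
step 2: pivot -1/39 → sign −
signature = (2, 1, 0)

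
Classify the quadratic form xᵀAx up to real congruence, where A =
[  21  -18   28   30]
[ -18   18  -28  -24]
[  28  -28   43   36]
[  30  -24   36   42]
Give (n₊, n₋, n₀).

Answer: (3, 1, 0)

Derivation:
step 0: pivot 21 → sign +
step 1: pivot 18/7 → sign +
step 2: pivot -5/9 → sign −
step 3: pivot 6/5 → sign +
signature = (3, 1, 0)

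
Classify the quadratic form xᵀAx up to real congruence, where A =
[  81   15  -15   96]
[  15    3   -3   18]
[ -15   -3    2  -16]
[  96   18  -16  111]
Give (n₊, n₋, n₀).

Answer: (3, 1, 0)

Derivation:
step 0: pivot 81 → sign +
step 1: pivot 2/9 → sign +
step 2: pivot -1 → sign −
step 3: pivot 1 → sign +
signature = (3, 1, 0)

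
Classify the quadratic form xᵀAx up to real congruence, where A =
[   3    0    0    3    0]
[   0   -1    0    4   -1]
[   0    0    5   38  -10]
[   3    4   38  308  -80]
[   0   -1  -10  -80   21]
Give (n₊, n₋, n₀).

step 0: pivot 3 → sign +
step 1: pivot -1 → sign −
step 2: pivot 5 → sign +
step 3: pivot 161/5 → sign +
step 4: pivot 2/161 → sign +
signature = (4, 1, 0)

Answer: (4, 1, 0)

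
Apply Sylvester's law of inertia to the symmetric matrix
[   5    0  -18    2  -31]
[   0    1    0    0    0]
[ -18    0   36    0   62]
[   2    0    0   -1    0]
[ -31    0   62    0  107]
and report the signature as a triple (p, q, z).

Answer: (3, 1, 1)

Derivation:
step 0: pivot 5 → sign +
step 1: pivot 1 → sign +
step 2: pivot -144/5 → sign −
step 3: pivot 2/9 → sign +
step 4: row/col 4 already zero → sign 0
signature = (3, 1, 1)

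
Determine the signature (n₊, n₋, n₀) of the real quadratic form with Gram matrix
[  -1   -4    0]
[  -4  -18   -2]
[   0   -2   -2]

step 0: pivot -1 → sign −
step 1: pivot -2 → sign −
step 2: row/col 2 already zero → sign 0
signature = (0, 2, 1)

Answer: (0, 2, 1)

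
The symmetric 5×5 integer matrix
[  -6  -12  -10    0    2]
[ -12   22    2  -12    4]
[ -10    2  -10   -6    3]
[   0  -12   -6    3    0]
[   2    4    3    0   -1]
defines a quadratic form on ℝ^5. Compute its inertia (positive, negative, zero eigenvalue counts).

step 0: pivot -6 → sign −
step 1: pivot 46 → sign +
step 2: pivot -266/69 → sign −
step 3: pivot -15/133 → sign −
step 4: pivot -3/10 → sign −
signature = (1, 4, 0)

Answer: (1, 4, 0)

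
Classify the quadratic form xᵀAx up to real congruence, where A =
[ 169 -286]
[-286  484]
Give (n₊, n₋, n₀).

step 0: pivot 169 → sign +
step 1: row/col 1 already zero → sign 0
signature = (1, 0, 1)

Answer: (1, 0, 1)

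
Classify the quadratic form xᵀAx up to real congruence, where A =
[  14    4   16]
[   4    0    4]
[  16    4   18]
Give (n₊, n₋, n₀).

step 0: pivot 14 → sign +
step 1: pivot -8/7 → sign −
step 2: row/col 2 already zero → sign 0
signature = (1, 1, 1)

Answer: (1, 1, 1)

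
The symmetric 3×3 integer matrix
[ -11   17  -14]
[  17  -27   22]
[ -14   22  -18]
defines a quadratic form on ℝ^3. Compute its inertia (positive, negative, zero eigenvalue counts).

Answer: (0, 2, 1)

Derivation:
step 0: pivot -11 → sign −
step 1: pivot -8/11 → sign −
step 2: row/col 2 already zero → sign 0
signature = (0, 2, 1)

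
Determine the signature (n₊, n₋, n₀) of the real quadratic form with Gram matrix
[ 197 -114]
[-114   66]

step 0: pivot 197 → sign +
step 1: pivot 6/197 → sign +
signature = (2, 0, 0)

Answer: (2, 0, 0)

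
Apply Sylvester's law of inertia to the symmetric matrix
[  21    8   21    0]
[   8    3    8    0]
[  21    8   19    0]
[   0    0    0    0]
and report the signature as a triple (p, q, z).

step 0: pivot 21 → sign +
step 1: pivot -1/21 → sign −
step 2: pivot -2 → sign −
step 3: row/col 3 already zero → sign 0
signature = (1, 2, 1)

Answer: (1, 2, 1)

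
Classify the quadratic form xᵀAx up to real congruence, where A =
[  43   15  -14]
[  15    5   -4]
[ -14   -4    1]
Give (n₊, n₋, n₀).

Answer: (1, 2, 0)

Derivation:
step 0: pivot 43 → sign +
step 1: pivot -10/43 → sign −
step 2: pivot -1/5 → sign −
signature = (1, 2, 0)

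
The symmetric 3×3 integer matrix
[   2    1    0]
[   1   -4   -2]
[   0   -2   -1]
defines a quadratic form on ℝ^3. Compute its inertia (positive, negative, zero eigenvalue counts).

Answer: (1, 2, 0)

Derivation:
step 0: pivot 2 → sign +
step 1: pivot -9/2 → sign −
step 2: pivot -1/9 → sign −
signature = (1, 2, 0)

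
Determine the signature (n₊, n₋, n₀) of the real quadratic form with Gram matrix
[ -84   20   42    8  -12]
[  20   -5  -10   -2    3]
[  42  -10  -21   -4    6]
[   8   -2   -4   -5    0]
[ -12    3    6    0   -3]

step 0: pivot -84 → sign −
step 1: pivot -5/21 → sign −
step 2: pivot -21/5 → sign −
step 3: pivot -6/7 → sign −
step 4: row/col 4 already zero → sign 0
signature = (0, 4, 1)

Answer: (0, 4, 1)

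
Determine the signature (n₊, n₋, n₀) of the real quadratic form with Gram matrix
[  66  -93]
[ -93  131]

step 0: pivot 66 → sign +
step 1: pivot -1/22 → sign −
signature = (1, 1, 0)

Answer: (1, 1, 0)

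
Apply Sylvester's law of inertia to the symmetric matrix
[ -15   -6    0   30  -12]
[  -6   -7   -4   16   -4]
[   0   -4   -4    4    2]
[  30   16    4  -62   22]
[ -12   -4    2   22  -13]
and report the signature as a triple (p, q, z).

step 0: pivot -15 → sign −
step 1: pivot -23/5 → sign −
step 2: pivot -12/23 → sign −
step 3: pivot 2 → sign +
step 4: row/col 4 already zero → sign 0
signature = (1, 3, 1)

Answer: (1, 3, 1)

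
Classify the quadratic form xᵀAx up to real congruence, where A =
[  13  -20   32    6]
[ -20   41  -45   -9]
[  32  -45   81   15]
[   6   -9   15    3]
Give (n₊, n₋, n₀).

Answer: (4, 0, 0)

Derivation:
step 0: pivot 13 → sign +
step 1: pivot 133/13 → sign +
step 2: pivot 64/133 → sign +
step 3: pivot 3/16 → sign +
signature = (4, 0, 0)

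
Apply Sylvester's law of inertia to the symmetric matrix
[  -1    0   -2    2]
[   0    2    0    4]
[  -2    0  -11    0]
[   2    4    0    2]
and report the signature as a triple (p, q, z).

Answer: (2, 2, 0)

Derivation:
step 0: pivot -1 → sign −
step 1: pivot 2 → sign +
step 2: pivot -7 → sign −
step 3: pivot 2/7 → sign +
signature = (2, 2, 0)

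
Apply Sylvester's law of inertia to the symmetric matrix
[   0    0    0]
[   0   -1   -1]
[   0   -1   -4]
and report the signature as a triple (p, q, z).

step 0: pivot -1 → sign −
step 1: pivot -3 → sign −
step 2: row/col 2 already zero → sign 0
signature = (0, 2, 1)

Answer: (0, 2, 1)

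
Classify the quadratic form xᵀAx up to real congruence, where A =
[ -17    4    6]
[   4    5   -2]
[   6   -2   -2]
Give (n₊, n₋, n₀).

step 0: pivot -17 → sign −
step 1: pivot 101/17 → sign +
step 2: pivot 6/101 → sign +
signature = (2, 1, 0)

Answer: (2, 1, 0)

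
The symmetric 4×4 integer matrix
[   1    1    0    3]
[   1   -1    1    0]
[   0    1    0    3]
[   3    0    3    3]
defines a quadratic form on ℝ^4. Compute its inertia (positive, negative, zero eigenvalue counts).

Answer: (2, 2, 0)

Derivation:
step 0: pivot 1 → sign +
step 1: pivot -2 → sign −
step 2: pivot 1/2 → sign +
step 3: pivot -6 → sign −
signature = (2, 2, 0)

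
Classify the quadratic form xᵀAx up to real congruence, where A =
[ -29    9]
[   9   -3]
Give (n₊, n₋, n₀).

Answer: (0, 2, 0)

Derivation:
step 0: pivot -29 → sign −
step 1: pivot -6/29 → sign −
signature = (0, 2, 0)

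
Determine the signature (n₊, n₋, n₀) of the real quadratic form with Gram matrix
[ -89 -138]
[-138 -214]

Answer: (0, 2, 0)

Derivation:
step 0: pivot -89 → sign −
step 1: pivot -2/89 → sign −
signature = (0, 2, 0)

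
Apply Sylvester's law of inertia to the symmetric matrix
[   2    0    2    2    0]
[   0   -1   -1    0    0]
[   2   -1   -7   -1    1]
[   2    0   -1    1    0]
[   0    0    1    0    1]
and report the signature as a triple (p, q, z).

Answer: (2, 2, 1)

Derivation:
step 0: pivot 2 → sign +
step 1: pivot -1 → sign −
step 2: pivot -8 → sign −
step 3: pivot 1/8 → sign +
step 4: row/col 4 already zero → sign 0
signature = (2, 2, 1)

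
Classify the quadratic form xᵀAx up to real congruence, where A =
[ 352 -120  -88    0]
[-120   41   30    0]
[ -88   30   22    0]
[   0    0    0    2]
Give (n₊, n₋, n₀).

step 0: pivot 352 → sign +
step 1: pivot 1/11 → sign +
step 2: pivot 2 → sign +
step 3: row/col 3 already zero → sign 0
signature = (3, 0, 1)

Answer: (3, 0, 1)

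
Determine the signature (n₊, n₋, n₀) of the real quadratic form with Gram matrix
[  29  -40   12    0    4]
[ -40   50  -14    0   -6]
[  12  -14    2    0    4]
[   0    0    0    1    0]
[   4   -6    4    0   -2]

step 0: pivot 29 → sign +
step 1: pivot -150/29 → sign −
step 2: pivot -128/75 → sign −
step 3: pivot 1 → sign +
step 4: pivot 3/32 → sign +
signature = (3, 2, 0)

Answer: (3, 2, 0)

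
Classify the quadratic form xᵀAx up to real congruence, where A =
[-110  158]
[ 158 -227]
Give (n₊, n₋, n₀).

step 0: pivot -110 → sign −
step 1: pivot -3/55 → sign −
signature = (0, 2, 0)

Answer: (0, 2, 0)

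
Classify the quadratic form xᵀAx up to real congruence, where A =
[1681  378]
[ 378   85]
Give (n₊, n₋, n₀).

Answer: (2, 0, 0)

Derivation:
step 0: pivot 1681 → sign +
step 1: pivot 1/1681 → sign +
signature = (2, 0, 0)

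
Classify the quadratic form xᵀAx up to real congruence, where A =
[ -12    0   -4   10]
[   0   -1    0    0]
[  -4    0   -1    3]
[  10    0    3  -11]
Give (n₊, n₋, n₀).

Answer: (1, 3, 0)

Derivation:
step 0: pivot -12 → sign −
step 1: pivot -1 → sign −
step 2: pivot 1/3 → sign +
step 3: pivot -3 → sign −
signature = (1, 3, 0)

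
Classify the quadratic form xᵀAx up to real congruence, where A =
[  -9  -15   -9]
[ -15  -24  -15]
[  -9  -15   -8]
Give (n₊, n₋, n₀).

Answer: (2, 1, 0)

Derivation:
step 0: pivot -9 → sign −
step 1: pivot 1 → sign +
step 2: pivot 1 → sign +
signature = (2, 1, 0)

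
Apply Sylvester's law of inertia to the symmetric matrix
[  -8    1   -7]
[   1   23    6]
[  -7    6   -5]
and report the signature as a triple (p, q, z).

step 0: pivot -8 → sign −
step 1: pivot 185/8 → sign +
step 2: pivot -2/185 → sign −
signature = (1, 2, 0)

Answer: (1, 2, 0)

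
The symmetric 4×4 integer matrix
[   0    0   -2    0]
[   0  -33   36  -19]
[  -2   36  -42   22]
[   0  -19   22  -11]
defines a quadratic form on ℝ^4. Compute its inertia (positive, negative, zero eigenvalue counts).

Answer: (1, 3, 0)

Derivation:
step 0: pivot -33 → sign −
step 1: pivot -30/11 → sign −
step 2: pivot 22/15 → sign +
step 3: pivot -2/33 → sign −
signature = (1, 3, 0)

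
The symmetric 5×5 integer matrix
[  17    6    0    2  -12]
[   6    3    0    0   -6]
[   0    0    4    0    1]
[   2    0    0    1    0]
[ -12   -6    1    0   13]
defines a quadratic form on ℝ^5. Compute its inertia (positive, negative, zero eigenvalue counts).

step 0: pivot 17 → sign +
step 1: pivot 15/17 → sign +
step 2: pivot 4 → sign +
step 3: pivot 1/5 → sign +
step 4: pivot 3/4 → sign +
signature = (5, 0, 0)

Answer: (5, 0, 0)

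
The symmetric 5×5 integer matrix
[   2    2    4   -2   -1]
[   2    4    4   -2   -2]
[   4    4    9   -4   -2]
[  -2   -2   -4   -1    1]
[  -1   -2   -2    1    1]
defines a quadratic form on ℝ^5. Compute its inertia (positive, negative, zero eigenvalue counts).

step 0: pivot 2 → sign +
step 1: pivot 2 → sign +
step 2: pivot 1 → sign +
step 3: pivot -3 → sign −
step 4: row/col 4 already zero → sign 0
signature = (3, 1, 1)

Answer: (3, 1, 1)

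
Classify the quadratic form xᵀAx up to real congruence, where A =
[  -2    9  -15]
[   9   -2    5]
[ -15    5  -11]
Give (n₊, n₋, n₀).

Answer: (2, 1, 0)

Derivation:
step 0: pivot -2 → sign −
step 1: pivot 77/2 → sign +
step 2: pivot 3/77 → sign +
signature = (2, 1, 0)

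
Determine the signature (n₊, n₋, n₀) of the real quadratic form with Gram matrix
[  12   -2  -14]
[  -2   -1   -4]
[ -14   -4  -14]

Answer: (1, 2, 0)

Derivation:
step 0: pivot 12 → sign +
step 1: pivot -4/3 → sign −
step 2: pivot -1/4 → sign −
signature = (1, 2, 0)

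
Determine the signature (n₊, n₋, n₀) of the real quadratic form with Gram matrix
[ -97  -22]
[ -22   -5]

Answer: (0, 2, 0)

Derivation:
step 0: pivot -97 → sign −
step 1: pivot -1/97 → sign −
signature = (0, 2, 0)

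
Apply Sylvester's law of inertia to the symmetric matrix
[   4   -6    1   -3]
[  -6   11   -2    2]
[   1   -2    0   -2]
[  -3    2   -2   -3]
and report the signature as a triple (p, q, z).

step 0: pivot 4 → sign +
step 1: pivot 2 → sign +
step 2: pivot -3/8 → sign −
step 3: pivot 1 → sign +
signature = (3, 1, 0)

Answer: (3, 1, 0)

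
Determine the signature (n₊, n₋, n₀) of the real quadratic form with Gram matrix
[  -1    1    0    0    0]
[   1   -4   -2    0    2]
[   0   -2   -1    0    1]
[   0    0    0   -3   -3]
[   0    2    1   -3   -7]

Answer: (1, 4, 0)

Derivation:
step 0: pivot -1 → sign −
step 1: pivot -3 → sign −
step 2: pivot 1/3 → sign +
step 3: pivot -3 → sign −
step 4: pivot -3 → sign −
signature = (1, 4, 0)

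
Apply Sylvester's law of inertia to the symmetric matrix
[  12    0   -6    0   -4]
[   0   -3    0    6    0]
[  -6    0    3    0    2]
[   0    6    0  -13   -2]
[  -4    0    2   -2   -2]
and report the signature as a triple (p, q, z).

step 0: pivot 12 → sign +
step 1: pivot -3 → sign −
step 2: pivot -1 → sign −
step 3: pivot 2/3 → sign +
step 4: row/col 4 already zero → sign 0
signature = (2, 2, 1)

Answer: (2, 2, 1)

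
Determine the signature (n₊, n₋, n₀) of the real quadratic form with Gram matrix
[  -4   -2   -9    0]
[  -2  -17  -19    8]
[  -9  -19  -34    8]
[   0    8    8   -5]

Answer: (0, 4, 0)

Derivation:
step 0: pivot -4 → sign −
step 1: pivot -16 → sign −
step 2: pivot -39/64 → sign −
step 3: pivot -1/13 → sign −
signature = (0, 4, 0)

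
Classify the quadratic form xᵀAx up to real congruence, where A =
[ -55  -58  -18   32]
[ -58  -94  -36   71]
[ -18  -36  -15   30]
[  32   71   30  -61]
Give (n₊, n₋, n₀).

step 0: pivot -55 → sign −
step 1: pivot -1806/55 → sign −
step 2: pivot -87/301 → sign −
step 3: pivot 3/58 → sign +
signature = (1, 3, 0)

Answer: (1, 3, 0)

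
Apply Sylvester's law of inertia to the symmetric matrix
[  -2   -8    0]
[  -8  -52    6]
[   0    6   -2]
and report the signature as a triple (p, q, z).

step 0: pivot -2 → sign −
step 1: pivot -20 → sign −
step 2: pivot -1/5 → sign −
signature = (0, 3, 0)

Answer: (0, 3, 0)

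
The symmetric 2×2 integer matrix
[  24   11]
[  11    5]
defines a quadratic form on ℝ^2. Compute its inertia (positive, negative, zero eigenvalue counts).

step 0: pivot 24 → sign +
step 1: pivot -1/24 → sign −
signature = (1, 1, 0)

Answer: (1, 1, 0)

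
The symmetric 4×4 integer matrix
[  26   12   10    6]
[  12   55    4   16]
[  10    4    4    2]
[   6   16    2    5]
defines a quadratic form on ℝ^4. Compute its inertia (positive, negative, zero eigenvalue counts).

step 0: pivot 26 → sign +
step 1: pivot 643/13 → sign +
step 2: pivot 94/643 → sign +
step 3: pivot -3/47 → sign −
signature = (3, 1, 0)

Answer: (3, 1, 0)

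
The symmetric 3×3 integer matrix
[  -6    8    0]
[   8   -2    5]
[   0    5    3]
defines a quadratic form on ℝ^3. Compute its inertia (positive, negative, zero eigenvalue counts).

Answer: (2, 1, 0)

Derivation:
step 0: pivot -6 → sign −
step 1: pivot 26/3 → sign +
step 2: pivot 3/26 → sign +
signature = (2, 1, 0)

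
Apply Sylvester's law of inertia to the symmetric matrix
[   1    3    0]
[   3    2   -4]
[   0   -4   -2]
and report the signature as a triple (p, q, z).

step 0: pivot 1 → sign +
step 1: pivot -7 → sign −
step 2: pivot 2/7 → sign +
signature = (2, 1, 0)

Answer: (2, 1, 0)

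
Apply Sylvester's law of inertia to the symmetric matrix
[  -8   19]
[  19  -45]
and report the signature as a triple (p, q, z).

step 0: pivot -8 → sign −
step 1: pivot 1/8 → sign +
signature = (1, 1, 0)

Answer: (1, 1, 0)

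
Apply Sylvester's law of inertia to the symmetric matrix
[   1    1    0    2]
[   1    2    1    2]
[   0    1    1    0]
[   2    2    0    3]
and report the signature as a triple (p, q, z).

step 0: pivot 1 → sign +
step 1: pivot 1 → sign +
step 2: pivot -1 → sign −
step 3: row/col 3 already zero → sign 0
signature = (2, 1, 1)

Answer: (2, 1, 1)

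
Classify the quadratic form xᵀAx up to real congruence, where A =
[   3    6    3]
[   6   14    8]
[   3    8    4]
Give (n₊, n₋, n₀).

step 0: pivot 3 → sign +
step 1: pivot 2 → sign +
step 2: pivot -1 → sign −
signature = (2, 1, 0)

Answer: (2, 1, 0)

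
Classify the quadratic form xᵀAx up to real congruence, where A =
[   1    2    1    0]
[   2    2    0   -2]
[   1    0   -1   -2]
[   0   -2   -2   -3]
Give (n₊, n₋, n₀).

Answer: (1, 2, 1)

Derivation:
step 0: pivot 1 → sign +
step 1: pivot -2 → sign −
step 2: pivot -1 → sign −
step 3: row/col 3 already zero → sign 0
signature = (1, 2, 1)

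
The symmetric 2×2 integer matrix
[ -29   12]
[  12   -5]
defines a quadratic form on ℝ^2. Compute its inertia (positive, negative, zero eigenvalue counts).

Answer: (0, 2, 0)

Derivation:
step 0: pivot -29 → sign −
step 1: pivot -1/29 → sign −
signature = (0, 2, 0)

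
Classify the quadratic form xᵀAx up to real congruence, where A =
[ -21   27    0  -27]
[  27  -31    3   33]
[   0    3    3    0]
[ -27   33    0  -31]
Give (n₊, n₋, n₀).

Answer: (2, 2, 0)

Derivation:
step 0: pivot -21 → sign −
step 1: pivot 26/7 → sign +
step 2: pivot 15/26 → sign +
step 3: pivot -2/5 → sign −
signature = (2, 2, 0)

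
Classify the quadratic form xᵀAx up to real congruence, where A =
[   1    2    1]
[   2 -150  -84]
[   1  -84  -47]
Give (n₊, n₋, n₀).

step 0: pivot 1 → sign +
step 1: pivot -154 → sign −
step 2: pivot 2/77 → sign +
signature = (2, 1, 0)

Answer: (2, 1, 0)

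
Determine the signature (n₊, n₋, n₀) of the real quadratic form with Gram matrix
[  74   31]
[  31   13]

step 0: pivot 74 → sign +
step 1: pivot 1/74 → sign +
signature = (2, 0, 0)

Answer: (2, 0, 0)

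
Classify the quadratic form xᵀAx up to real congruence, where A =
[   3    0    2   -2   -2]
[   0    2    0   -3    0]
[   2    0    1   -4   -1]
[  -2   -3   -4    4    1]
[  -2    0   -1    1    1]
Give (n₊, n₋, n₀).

Answer: (3, 2, 0)

Derivation:
step 0: pivot 3 → sign +
step 1: pivot 2 → sign +
step 2: pivot -1/3 → sign −
step 3: pivot 39/2 → sign +
step 4: pivot -6/13 → sign −
signature = (3, 2, 0)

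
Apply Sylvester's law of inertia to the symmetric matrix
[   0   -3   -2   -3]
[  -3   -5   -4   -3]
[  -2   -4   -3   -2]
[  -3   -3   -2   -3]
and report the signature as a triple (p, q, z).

step 0: pivot -5 → sign −
step 1: pivot 9/5 → sign +
step 2: pivot 1/9 → sign +
step 3: pivot -6 → sign −
signature = (2, 2, 0)

Answer: (2, 2, 0)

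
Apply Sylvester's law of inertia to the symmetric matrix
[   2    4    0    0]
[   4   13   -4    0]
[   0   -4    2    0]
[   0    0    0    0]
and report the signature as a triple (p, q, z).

step 0: pivot 2 → sign +
step 1: pivot 5 → sign +
step 2: pivot -6/5 → sign −
step 3: row/col 3 already zero → sign 0
signature = (2, 1, 1)

Answer: (2, 1, 1)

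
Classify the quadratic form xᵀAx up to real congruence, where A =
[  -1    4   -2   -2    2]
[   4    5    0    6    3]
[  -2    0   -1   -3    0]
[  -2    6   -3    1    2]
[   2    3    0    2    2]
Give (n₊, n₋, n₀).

Answer: (3, 2, 0)

Derivation:
step 0: pivot -1 → sign −
step 1: pivot 21 → sign +
step 2: pivot -1/21 → sign −
step 3: pivot 6 → sign +
step 4: pivot 1 → sign +
signature = (3, 2, 0)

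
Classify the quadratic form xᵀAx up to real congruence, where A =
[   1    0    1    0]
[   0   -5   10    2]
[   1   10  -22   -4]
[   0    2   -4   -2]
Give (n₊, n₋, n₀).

step 0: pivot 1 → sign +
step 1: pivot -5 → sign −
step 2: pivot -3 → sign −
step 3: pivot -6/5 → sign −
signature = (1, 3, 0)

Answer: (1, 3, 0)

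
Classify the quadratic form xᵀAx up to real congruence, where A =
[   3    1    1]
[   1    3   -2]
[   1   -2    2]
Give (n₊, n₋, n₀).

step 0: pivot 3 → sign +
step 1: pivot 8/3 → sign +
step 2: pivot -3/8 → sign −
signature = (2, 1, 0)

Answer: (2, 1, 0)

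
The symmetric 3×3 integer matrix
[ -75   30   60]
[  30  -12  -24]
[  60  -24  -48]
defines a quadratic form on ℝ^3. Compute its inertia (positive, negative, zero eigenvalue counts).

Answer: (0, 1, 2)

Derivation:
step 0: pivot -75 → sign −
step 1: row/col 1 already zero → sign 0
step 2: row/col 2 already zero → sign 0
signature = (0, 1, 2)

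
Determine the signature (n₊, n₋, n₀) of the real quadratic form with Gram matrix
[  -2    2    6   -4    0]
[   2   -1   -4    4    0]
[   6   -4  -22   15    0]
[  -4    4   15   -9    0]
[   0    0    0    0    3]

Answer: (3, 2, 0)

Derivation:
step 0: pivot -2 → sign −
step 1: pivot 1 → sign +
step 2: pivot -8 → sign −
step 3: pivot 1/8 → sign +
step 4: pivot 3 → sign +
signature = (3, 2, 0)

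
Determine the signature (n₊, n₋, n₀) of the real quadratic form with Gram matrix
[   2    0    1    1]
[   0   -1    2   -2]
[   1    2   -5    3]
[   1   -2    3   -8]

step 0: pivot 2 → sign +
step 1: pivot -1 → sign −
step 2: pivot -3/2 → sign −
step 3: pivot -3 → sign −
signature = (1, 3, 0)

Answer: (1, 3, 0)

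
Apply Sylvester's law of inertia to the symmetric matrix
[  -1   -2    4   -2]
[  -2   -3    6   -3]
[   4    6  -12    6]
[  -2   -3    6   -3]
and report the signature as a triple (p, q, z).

Answer: (1, 1, 2)

Derivation:
step 0: pivot -1 → sign −
step 1: pivot 1 → sign +
step 2: row/col 2 already zero → sign 0
step 3: row/col 3 already zero → sign 0
signature = (1, 1, 2)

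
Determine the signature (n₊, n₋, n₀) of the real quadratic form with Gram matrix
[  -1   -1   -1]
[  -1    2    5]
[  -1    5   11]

step 0: pivot -1 → sign −
step 1: pivot 3 → sign +
step 2: row/col 2 already zero → sign 0
signature = (1, 1, 1)

Answer: (1, 1, 1)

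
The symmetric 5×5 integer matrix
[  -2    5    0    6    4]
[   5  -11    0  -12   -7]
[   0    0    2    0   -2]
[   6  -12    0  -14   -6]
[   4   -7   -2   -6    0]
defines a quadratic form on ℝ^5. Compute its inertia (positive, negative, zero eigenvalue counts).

Answer: (2, 2, 1)

Derivation:
step 0: pivot -2 → sign −
step 1: pivot 3/2 → sign +
step 2: pivot 2 → sign +
step 3: pivot -2 → sign −
step 4: row/col 4 already zero → sign 0
signature = (2, 2, 1)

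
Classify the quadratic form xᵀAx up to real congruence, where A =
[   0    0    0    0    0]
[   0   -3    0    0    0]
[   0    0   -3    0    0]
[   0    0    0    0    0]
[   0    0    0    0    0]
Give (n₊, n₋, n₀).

step 0: pivot -3 → sign −
step 1: pivot -3 → sign −
step 2: row/col 2 already zero → sign 0
step 3: row/col 3 already zero → sign 0
step 4: row/col 4 already zero → sign 0
signature = (0, 2, 3)

Answer: (0, 2, 3)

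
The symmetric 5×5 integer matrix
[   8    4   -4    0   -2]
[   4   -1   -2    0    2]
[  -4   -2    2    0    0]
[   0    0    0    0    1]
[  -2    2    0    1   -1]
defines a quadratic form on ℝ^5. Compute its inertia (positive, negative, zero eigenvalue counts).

step 0: pivot 8 → sign +
step 1: pivot -3 → sign −
step 2: pivot 3/2 → sign +
step 3: pivot -2/3 → sign −
step 4: row/col 4 already zero → sign 0
signature = (2, 2, 1)

Answer: (2, 2, 1)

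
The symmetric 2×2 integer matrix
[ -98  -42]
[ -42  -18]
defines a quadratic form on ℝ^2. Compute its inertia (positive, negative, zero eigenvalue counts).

Answer: (0, 1, 1)

Derivation:
step 0: pivot -98 → sign −
step 1: row/col 1 already zero → sign 0
signature = (0, 1, 1)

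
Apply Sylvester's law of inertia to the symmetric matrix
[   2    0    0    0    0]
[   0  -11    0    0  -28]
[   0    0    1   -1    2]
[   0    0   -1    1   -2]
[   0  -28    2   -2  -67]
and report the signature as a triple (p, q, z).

Answer: (3, 1, 1)

Derivation:
step 0: pivot 2 → sign +
step 1: pivot -11 → sign −
step 2: pivot 1 → sign +
step 3: pivot 3/11 → sign +
step 4: row/col 4 already zero → sign 0
signature = (3, 1, 1)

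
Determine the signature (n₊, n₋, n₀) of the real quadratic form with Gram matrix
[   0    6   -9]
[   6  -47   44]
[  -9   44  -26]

Answer: (2, 1, 0)

Derivation:
step 0: pivot -47 → sign −
step 1: pivot 36/47 → sign +
step 2: pivot 1/4 → sign +
signature = (2, 1, 0)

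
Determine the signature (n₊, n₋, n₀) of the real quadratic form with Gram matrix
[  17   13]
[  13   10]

step 0: pivot 17 → sign +
step 1: pivot 1/17 → sign +
signature = (2, 0, 0)

Answer: (2, 0, 0)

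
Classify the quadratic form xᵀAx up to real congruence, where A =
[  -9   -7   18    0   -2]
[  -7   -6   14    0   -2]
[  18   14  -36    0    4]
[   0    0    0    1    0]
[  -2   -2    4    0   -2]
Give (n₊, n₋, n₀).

Answer: (1, 3, 1)

Derivation:
step 0: pivot -9 → sign −
step 1: pivot -5/9 → sign −
step 2: pivot 1 → sign +
step 3: pivot -6/5 → sign −
step 4: row/col 4 already zero → sign 0
signature = (1, 3, 1)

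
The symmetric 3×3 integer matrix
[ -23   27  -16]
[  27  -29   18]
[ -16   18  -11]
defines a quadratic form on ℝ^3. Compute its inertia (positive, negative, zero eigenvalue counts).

Answer: (1, 2, 0)

Derivation:
step 0: pivot -23 → sign −
step 1: pivot 62/23 → sign +
step 2: pivot -3/31 → sign −
signature = (1, 2, 0)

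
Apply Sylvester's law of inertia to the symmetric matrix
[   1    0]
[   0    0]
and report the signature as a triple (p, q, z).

step 0: pivot 1 → sign +
step 1: row/col 1 already zero → sign 0
signature = (1, 0, 1)

Answer: (1, 0, 1)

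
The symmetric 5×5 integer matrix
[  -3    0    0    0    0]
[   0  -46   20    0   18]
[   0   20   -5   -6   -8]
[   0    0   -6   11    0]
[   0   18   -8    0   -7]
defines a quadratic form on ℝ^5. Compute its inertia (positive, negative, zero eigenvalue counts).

Answer: (2, 3, 0)

Derivation:
step 0: pivot -3 → sign −
step 1: pivot -46 → sign −
step 2: pivot 85/23 → sign +
step 3: pivot 107/85 → sign +
step 4: pivot -3/107 → sign −
signature = (2, 3, 0)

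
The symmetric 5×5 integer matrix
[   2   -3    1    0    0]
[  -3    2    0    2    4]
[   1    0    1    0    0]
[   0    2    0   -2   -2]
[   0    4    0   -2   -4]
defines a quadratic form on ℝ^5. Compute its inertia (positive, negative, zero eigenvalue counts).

Answer: (2, 3, 0)

Derivation:
step 0: pivot 2 → sign +
step 1: pivot -5/2 → sign −
step 2: pivot 7/5 → sign +
step 3: pivot -10/7 → sign −
step 4: pivot -6/5 → sign −
signature = (2, 3, 0)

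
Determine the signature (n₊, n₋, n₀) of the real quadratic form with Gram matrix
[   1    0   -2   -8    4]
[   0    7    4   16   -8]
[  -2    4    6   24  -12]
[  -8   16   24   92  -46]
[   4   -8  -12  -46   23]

Answer: (2, 2, 1)

Derivation:
step 0: pivot 1 → sign +
step 1: pivot 7 → sign +
step 2: pivot -2/7 → sign −
step 3: pivot -4 → sign −
step 4: row/col 4 already zero → sign 0
signature = (2, 2, 1)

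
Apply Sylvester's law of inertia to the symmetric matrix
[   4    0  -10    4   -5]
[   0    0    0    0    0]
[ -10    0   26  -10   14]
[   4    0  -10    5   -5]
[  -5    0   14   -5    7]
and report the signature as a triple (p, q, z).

step 0: pivot 4 → sign +
step 1: pivot 1 → sign +
step 2: pivot 1 → sign +
step 3: pivot -3/2 → sign −
step 4: row/col 4 already zero → sign 0
signature = (3, 1, 1)

Answer: (3, 1, 1)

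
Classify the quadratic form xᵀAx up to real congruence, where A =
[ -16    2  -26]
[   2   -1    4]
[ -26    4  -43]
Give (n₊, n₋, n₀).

Answer: (0, 2, 1)

Derivation:
step 0: pivot -16 → sign −
step 1: pivot -3/4 → sign −
step 2: row/col 2 already zero → sign 0
signature = (0, 2, 1)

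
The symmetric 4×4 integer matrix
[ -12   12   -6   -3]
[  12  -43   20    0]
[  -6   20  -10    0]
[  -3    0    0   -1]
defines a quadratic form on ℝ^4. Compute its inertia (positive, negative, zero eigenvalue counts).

step 0: pivot -12 → sign −
step 1: pivot -31 → sign −
step 2: pivot -21/31 → sign −
step 3: pivot 1/14 → sign +
signature = (1, 3, 0)

Answer: (1, 3, 0)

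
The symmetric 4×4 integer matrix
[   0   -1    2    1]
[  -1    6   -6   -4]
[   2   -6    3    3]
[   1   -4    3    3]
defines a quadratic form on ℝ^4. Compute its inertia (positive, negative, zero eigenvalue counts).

Answer: (3, 1, 0)

Derivation:
step 0: pivot 6 → sign +
step 1: pivot -1/6 → sign −
step 2: pivot 3 → sign +
step 3: pivot 2/3 → sign +
signature = (3, 1, 0)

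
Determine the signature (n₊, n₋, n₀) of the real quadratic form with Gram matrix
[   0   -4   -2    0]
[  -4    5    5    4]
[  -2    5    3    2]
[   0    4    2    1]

Answer: (2, 2, 0)

Derivation:
step 0: pivot 5 → sign +
step 1: pivot -16/5 → sign −
step 2: pivot -3/4 → sign −
step 3: pivot 1 → sign +
signature = (2, 2, 0)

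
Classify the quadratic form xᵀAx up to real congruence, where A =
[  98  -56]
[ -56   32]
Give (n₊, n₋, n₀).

Answer: (1, 0, 1)

Derivation:
step 0: pivot 98 → sign +
step 1: row/col 1 already zero → sign 0
signature = (1, 0, 1)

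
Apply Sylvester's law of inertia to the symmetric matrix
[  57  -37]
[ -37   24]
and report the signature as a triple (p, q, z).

step 0: pivot 57 → sign +
step 1: pivot -1/57 → sign −
signature = (1, 1, 0)

Answer: (1, 1, 0)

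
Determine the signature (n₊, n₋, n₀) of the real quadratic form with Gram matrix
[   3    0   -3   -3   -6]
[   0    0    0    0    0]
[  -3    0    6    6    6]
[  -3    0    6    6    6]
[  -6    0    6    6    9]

step 0: pivot 3 → sign +
step 1: pivot 3 → sign +
step 2: pivot -3 → sign −
step 3: row/col 3 already zero → sign 0
step 4: row/col 4 already zero → sign 0
signature = (2, 1, 2)

Answer: (2, 1, 2)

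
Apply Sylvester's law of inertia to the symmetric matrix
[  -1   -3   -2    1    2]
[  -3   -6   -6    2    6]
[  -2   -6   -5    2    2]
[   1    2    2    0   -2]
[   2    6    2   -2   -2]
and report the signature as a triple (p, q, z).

Answer: (3, 2, 0)

Derivation:
step 0: pivot -1 → sign −
step 1: pivot 3 → sign +
step 2: pivot -1 → sign −
step 3: pivot 2/3 → sign +
step 4: pivot 6 → sign +
signature = (3, 2, 0)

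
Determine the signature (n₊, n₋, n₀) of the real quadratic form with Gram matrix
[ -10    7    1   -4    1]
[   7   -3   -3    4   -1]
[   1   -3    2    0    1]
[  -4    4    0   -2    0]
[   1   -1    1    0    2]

Answer: (3, 2, 0)

Derivation:
step 0: pivot -10 → sign −
step 1: pivot 19/10 → sign +
step 2: pivot -13/19 → sign −
step 3: pivot 6/13 → sign +
step 4: pivot 1 → sign +
signature = (3, 2, 0)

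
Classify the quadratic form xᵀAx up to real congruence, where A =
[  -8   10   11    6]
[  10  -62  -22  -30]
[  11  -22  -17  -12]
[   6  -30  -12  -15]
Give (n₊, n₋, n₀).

step 0: pivot -8 → sign −
step 1: pivot -99/2 → sign −
step 2: pivot -1/2 → sign −
step 3: pivot -3/11 → sign −
signature = (0, 4, 0)

Answer: (0, 4, 0)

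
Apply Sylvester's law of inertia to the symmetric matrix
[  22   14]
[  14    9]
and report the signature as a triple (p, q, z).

step 0: pivot 22 → sign +
step 1: pivot 1/11 → sign +
signature = (2, 0, 0)

Answer: (2, 0, 0)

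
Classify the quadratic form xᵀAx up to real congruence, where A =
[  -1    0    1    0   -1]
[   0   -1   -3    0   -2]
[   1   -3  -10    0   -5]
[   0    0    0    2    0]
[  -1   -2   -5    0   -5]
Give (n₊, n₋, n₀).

Answer: (1, 2, 2)

Derivation:
step 0: pivot -1 → sign −
step 1: pivot -1 → sign −
step 2: pivot 2 → sign +
step 3: row/col 3 already zero → sign 0
step 4: row/col 4 already zero → sign 0
signature = (1, 2, 2)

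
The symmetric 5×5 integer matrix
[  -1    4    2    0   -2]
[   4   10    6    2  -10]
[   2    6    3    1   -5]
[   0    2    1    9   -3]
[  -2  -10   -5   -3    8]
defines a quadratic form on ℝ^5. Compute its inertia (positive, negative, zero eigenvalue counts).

Answer: (3, 2, 0)

Derivation:
step 0: pivot -1 → sign −
step 1: pivot 26 → sign +
step 2: pivot -7/13 → sign −
step 3: pivot 62/7 → sign +
step 4: pivot 3/31 → sign +
signature = (3, 2, 0)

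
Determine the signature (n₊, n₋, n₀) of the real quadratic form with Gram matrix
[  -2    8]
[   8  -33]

Answer: (0, 2, 0)

Derivation:
step 0: pivot -2 → sign −
step 1: pivot -1 → sign −
signature = (0, 2, 0)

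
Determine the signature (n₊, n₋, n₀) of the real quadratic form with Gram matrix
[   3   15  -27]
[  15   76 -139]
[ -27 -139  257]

Answer: (2, 1, 0)

Derivation:
step 0: pivot 3 → sign +
step 1: pivot 1 → sign +
step 2: pivot -2 → sign −
signature = (2, 1, 0)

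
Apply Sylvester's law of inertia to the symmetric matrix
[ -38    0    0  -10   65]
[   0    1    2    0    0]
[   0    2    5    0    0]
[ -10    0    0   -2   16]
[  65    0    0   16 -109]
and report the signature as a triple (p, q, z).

Answer: (4, 1, 0)

Derivation:
step 0: pivot -38 → sign −
step 1: pivot 1 → sign +
step 2: pivot 1 → sign +
step 3: pivot 12/19 → sign +
step 4: pivot 1/4 → sign +
signature = (4, 1, 0)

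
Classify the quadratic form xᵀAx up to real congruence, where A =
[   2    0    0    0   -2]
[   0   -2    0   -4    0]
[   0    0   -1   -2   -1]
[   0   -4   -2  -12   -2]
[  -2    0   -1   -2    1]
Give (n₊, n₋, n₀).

Answer: (1, 2, 2)

Derivation:
step 0: pivot 2 → sign +
step 1: pivot -2 → sign −
step 2: pivot -1 → sign −
step 3: row/col 3 already zero → sign 0
step 4: row/col 4 already zero → sign 0
signature = (1, 2, 2)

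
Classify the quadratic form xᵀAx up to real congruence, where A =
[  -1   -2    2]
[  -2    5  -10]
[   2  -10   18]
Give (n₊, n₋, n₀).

Answer: (2, 1, 0)

Derivation:
step 0: pivot -1 → sign −
step 1: pivot 9 → sign +
step 2: pivot 2/9 → sign +
signature = (2, 1, 0)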